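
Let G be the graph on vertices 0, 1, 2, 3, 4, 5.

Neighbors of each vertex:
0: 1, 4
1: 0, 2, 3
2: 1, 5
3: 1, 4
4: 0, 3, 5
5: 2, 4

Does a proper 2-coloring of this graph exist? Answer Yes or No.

The cycle 1-2-5-4-0-1 has odd length 5, so it cannot be 2-colored; at least 3 colors are needed.
So 2 colors are not enough.

No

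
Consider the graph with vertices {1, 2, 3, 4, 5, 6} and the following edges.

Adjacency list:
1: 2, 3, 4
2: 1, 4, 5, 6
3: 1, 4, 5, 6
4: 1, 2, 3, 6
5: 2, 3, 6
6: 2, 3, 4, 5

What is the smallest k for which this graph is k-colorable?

3

3, 5, 6 form a triangle, so at least 3 colors are needed.
3 colors suffice: color a → {1, 6}; color b → {4, 5}; color c → {2, 3}. No two adjacent vertices share a color.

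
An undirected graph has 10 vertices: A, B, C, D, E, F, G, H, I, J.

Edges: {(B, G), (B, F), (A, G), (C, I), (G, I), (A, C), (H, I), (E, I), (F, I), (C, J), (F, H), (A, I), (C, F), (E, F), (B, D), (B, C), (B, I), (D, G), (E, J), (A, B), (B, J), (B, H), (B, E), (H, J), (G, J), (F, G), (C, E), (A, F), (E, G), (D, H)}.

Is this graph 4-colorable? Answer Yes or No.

A, B, C, F, I are mutually adjacent (a clique of size 5), so at least 5 colors are needed.
So 4 colors are not enough.

No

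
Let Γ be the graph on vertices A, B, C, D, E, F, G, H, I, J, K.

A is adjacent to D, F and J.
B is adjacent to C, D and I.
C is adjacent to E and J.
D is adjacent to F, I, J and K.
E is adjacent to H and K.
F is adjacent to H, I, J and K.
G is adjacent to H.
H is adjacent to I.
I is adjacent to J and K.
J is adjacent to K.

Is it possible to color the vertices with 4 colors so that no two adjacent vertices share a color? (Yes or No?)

D, F, I, J, K are mutually adjacent (a clique of size 5), so at least 5 colors are needed.
So 4 colors are not enough.

No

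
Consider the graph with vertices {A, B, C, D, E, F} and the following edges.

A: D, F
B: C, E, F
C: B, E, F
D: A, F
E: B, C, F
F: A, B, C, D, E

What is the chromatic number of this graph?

B, C, E, F are pairwise adjacent (a clique of size 4), so at least 4 colors are needed.
4 colors suffice: A=2, B=3, C=2, D=3, E=4, F=1. Each edge has distinct colors on its endpoints.

4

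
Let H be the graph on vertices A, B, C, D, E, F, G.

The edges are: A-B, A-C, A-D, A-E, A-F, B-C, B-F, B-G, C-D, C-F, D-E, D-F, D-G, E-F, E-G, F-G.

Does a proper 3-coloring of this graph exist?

No

A, B, C, F form a clique, so at least 4 colors are needed.
So 3 colors are not enough.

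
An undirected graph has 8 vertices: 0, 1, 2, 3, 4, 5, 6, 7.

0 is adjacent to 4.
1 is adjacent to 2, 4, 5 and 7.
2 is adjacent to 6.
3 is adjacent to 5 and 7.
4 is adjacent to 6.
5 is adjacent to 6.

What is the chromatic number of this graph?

5 and 6 are adjacent, so at least 2 colors are needed.
A valid assignment using 2 colors: 0=a, 1=a, 2=b, 3=a, 4=b, 5=b, 6=a, 7=b. No two adjacent vertices share a color.

2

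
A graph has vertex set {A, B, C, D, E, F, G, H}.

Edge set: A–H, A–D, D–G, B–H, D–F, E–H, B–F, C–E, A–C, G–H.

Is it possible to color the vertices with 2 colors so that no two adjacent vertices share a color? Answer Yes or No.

No

The cycle G-H-B-F-D-G has odd length 5, so it cannot be 2-colored; at least 3 colors are needed.
So 2 colors are not enough.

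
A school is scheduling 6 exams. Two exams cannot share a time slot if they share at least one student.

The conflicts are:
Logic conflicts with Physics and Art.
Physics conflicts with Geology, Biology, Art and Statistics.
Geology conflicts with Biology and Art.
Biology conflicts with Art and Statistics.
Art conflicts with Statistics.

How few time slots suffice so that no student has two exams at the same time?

Physics, Biology, Art, Statistics are mutually in conflict, so at least 4 time slots are needed.
4 time slots suffice: time slot 1 → {Physics}; time slot 2 → {Art}; time slot 3 → {Logic, Biology}; time slot 4 → {Geology, Statistics}. Each listed conflict is separated.

4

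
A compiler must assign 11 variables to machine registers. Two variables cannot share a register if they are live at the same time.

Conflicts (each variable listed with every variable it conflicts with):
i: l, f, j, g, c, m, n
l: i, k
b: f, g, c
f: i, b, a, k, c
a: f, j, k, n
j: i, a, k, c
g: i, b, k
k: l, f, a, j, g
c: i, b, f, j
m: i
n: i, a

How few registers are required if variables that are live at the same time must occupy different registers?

3

a, j, k all conflict with each other, so at least 3 registers are needed.
Using 3 registers: i=1, l=2, b=1, f=2, a=3, j=2, g=2, k=1, c=3, m=2, n=2. No two conflicting variables share a register.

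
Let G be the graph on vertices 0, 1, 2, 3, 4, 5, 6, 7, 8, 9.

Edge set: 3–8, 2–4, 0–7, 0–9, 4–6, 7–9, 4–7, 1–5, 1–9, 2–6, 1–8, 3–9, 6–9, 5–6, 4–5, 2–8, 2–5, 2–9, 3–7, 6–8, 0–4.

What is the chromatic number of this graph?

4

2, 4, 5, 6 are mutually adjacent (a clique of size 4), so at least 4 colors are needed.
4 colors suffice: color red → {4, 8, 9}; color blue → {1, 2, 7}; color green → {0, 3, 6}; color yellow → {5}. Every edge joins two different colors.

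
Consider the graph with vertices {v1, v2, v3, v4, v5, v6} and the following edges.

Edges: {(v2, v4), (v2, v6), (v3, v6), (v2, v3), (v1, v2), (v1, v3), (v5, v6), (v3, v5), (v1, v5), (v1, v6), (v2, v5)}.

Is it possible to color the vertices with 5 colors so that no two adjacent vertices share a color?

Yes

The chromatic number is 5. v1, v2, v3, v5, v6 are pairwise adjacent (a clique of size 5), so at least 5 colors are needed.
5 colors suffice: color R → {v2}; color B → {v4, v6}; color G → {v5}; color Y → {v3}; color P → {v1}.
That is already a proper 5-coloring.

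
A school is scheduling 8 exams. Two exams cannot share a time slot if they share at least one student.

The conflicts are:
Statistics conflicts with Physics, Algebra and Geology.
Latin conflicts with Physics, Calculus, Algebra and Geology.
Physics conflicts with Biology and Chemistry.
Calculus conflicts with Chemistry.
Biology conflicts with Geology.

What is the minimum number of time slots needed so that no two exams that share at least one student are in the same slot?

Latin and Algebra conflict, so at least 2 time slots are needed.
A valid assignment using 2 time slots: Statistics=1, Latin=1, Physics=2, Calculus=2, Biology=1, Chemistry=1, Algebra=2, Geology=2. Every pair that conflicts lands in different time slots.

2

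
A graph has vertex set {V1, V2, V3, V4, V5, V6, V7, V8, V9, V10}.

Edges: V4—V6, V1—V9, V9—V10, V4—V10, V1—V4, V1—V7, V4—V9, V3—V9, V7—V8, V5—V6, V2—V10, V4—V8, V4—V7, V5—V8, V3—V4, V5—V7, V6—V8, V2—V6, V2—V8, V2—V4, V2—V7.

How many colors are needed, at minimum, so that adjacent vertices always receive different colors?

4

V2, V4, V7, V8 form a clique, so at least 4 colors are needed.
4 colors suffice: color 1 → {V4, V5}; color 2 → {V6, V7, V9}; color 3 → {V1, V3, V8, V10}; color 4 → {V2}. Every edge joins two different colors.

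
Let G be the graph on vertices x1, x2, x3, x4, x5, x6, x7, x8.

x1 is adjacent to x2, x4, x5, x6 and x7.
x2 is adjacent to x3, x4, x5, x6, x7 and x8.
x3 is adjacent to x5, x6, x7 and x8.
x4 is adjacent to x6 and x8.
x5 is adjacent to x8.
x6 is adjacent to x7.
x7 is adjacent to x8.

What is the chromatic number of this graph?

4

x2, x3, x6, x7 are mutually adjacent (a clique of size 4), so at least 4 colors are needed.
4 colors suffice: color 1 → {x2}; color 2 → {x4, x5, x7}; color 3 → {x6, x8}; color 4 → {x1, x3}. Every edge joins two different colors.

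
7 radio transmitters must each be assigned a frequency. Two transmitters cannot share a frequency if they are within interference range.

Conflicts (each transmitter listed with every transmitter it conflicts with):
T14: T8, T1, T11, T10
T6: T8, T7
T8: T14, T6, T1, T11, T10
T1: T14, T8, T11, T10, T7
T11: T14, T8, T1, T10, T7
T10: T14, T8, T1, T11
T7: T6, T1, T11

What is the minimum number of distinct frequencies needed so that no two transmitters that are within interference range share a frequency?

T14, T8, T1, T11, T10 all conflict with each other, so at least 5 frequencies are needed.
5 frequencies suffice: frequency 1 → {T8, T7}; frequency 2 → {T6, T11}; frequency 3 → {T1}; frequency 4 → {T14}; frequency 5 → {T10}. Every pair that conflicts lands in different frequencies.

5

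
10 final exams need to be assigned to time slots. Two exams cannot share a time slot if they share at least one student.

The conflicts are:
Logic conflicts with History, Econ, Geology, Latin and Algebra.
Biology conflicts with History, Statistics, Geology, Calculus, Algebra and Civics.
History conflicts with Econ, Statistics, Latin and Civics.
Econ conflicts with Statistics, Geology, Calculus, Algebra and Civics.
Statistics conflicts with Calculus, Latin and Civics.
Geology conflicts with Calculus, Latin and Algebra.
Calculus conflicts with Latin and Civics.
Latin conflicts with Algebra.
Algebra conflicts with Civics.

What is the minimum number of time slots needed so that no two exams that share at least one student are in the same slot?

4

History, Econ, Statistics, Civics pairwise conflict, so at least 4 time slots are needed.
4 time slots suffice: Logic=4, Biology=1, History=2, Econ=1, Statistics=4, Geology=3, Calculus=2, Latin=1, Algebra=2, Civics=3. Each listed conflict is separated.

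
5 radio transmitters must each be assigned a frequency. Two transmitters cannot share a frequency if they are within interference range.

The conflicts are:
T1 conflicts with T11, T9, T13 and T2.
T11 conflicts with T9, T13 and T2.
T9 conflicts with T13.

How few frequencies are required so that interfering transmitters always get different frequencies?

4

T1, T11, T9, T13 all conflict with each other, so at least 4 frequencies are needed.
4 frequencies suffice: frequency 1 → {T1}; frequency 2 → {T11}; frequency 3 → {T9, T2}; frequency 4 → {T13}. No two conflicting transmitters share a frequency.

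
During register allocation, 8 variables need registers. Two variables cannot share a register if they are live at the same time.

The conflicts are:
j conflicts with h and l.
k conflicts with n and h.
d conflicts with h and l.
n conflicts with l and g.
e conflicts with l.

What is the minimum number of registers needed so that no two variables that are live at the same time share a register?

3

The cycle h-j-l-n-k-h has odd length 5, so it cannot be 2-colored; at least 3 registers are needed.
3 registers suffice: j=2, k=3, d=2, n=2, e=2, h=1, l=1, g=1. No two conflicting variables share a register.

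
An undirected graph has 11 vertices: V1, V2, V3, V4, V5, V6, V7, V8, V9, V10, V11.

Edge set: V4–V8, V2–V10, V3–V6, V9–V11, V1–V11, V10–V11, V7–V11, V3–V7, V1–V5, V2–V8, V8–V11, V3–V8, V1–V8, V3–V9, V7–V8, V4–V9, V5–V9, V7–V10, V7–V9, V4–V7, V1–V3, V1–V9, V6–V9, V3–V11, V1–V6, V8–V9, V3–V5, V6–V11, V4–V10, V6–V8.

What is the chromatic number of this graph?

6

V1, V3, V6, V8, V9, V11 form a clique, so at least 6 colors are needed.
6 colors suffice: color 1 → {V5, V8, V10}; color 2 → {V2, V9}; color 3 → {V3, V4}; color 4 → {V11}; color 5 → {V1, V7}; color 6 → {V6}. Every edge joins two different colors.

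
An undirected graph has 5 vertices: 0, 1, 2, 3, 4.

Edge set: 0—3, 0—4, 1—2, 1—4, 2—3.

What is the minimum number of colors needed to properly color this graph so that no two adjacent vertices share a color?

The cycle 0-4-1-2-3-0 has odd length 5, so it cannot be 2-colored; at least 3 colors are needed.
3 colors suffice: 0=a, 1=a, 2=c, 3=b, 4=b. No two adjacent vertices share a color.

3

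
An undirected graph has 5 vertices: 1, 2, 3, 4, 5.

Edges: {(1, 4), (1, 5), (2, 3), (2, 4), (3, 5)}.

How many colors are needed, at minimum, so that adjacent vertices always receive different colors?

3

The cycle 4-2-3-5-1-4 has odd length 5, so it cannot be 2-colored; at least 3 colors are needed.
A valid assignment using 3 colors: 1=a, 2=b, 3=a, 4=c, 5=b. No two adjacent vertices share a color.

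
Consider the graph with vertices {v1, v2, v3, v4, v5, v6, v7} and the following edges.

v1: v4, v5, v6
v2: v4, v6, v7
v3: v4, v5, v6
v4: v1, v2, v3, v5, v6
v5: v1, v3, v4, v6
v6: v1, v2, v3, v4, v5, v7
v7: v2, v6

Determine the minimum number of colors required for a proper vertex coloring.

4

v1, v4, v5, v6 form a clique, so at least 4 colors are needed.
4 colors suffice: color 1 → {v6}; color 2 → {v4, v7}; color 3 → {v2, v5}; color 4 → {v1, v3}. Every edge joins two different colors.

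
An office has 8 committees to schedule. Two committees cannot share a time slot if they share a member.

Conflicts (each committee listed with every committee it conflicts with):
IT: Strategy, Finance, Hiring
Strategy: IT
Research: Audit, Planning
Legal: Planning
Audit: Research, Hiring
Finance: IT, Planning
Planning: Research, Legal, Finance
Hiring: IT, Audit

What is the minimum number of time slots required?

2

IT and Finance conflict, so at least 2 time slots are needed.
2 time slots suffice: time slot 1 → {IT, Audit, Planning}; time slot 2 → {Strategy, Research, Legal, Finance, Hiring}. Every pair that conflicts lands in different time slots.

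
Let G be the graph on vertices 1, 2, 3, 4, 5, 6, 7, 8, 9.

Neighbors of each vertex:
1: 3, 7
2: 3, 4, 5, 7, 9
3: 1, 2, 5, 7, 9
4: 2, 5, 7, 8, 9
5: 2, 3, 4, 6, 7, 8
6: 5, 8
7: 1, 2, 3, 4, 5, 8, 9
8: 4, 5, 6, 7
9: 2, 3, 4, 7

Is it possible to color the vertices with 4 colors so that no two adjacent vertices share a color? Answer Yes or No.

Yes

The chromatic number is 4. 4, 5, 7, 8 form a clique, so at least 4 colors are needed.
4 colors suffice: color red → {6, 7}; color blue → {1, 5, 9}; color green → {3, 4}; color yellow → {2, 8}.
That is already a proper 4-coloring.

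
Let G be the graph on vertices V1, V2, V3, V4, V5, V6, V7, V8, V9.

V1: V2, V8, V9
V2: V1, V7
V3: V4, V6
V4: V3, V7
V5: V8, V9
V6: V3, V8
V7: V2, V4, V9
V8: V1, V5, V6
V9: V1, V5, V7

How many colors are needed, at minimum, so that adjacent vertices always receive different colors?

3

The cycle V5-V9-V7-V4-V3-V6-V8-V5 has odd length 7, so it cannot be 2-colored; at least 3 colors are needed.
3 colors suffice: color 1 → {V3, V7, V8}; color 2 → {V1, V4, V5, V6}; color 3 → {V2, V9}. Every edge joins two different colors.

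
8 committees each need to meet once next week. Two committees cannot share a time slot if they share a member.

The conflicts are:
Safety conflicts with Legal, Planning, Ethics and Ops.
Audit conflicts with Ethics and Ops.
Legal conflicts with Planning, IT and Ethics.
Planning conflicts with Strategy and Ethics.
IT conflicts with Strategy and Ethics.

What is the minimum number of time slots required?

4

Safety, Legal, Planning, Ethics pairwise conflict, so at least 4 time slots are needed.
4 time slots suffice: time slot 1 → {Strategy, Ethics, Ops}; time slot 2 → {Safety, Audit, IT}; time slot 3 → {Legal}; time slot 4 → {Planning}. Each listed conflict is separated.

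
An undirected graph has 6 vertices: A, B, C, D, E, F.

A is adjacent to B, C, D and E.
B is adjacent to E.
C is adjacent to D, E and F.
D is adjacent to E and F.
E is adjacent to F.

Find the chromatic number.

4

C, D, E, F are mutually adjacent (a clique of size 4), so at least 4 colors are needed.
4 colors suffice: color 1 → {E}; color 2 → {B, C}; color 3 → {A, F}; color 4 → {D}. No two adjacent vertices share a color.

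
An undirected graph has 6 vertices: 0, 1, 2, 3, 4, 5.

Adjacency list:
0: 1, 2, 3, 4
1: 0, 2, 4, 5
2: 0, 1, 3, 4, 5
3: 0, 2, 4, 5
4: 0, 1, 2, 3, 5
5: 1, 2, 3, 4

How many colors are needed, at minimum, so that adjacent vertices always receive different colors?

4

1, 2, 4, 5 form a clique, so at least 4 colors are needed.
One proper 4-coloring: 0=c, 1=d, 2=a, 3=d, 4=b, 5=c. Each edge has distinct colors on its endpoints.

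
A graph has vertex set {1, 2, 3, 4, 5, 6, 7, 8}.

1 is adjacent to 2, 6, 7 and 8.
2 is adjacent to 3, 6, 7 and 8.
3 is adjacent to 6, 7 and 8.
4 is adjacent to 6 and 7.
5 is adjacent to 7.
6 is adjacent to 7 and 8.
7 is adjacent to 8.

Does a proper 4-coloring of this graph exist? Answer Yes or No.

1, 2, 6, 7, 8 form a clique, so at least 5 colors are needed.
So 4 colors are not enough.

No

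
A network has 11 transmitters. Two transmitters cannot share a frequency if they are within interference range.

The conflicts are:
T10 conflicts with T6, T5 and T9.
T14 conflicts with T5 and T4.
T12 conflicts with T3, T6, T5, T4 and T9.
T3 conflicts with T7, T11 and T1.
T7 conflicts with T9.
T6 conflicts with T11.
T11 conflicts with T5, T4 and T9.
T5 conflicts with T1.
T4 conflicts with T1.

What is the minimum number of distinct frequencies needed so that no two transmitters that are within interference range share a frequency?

T14 and T5 conflict, so at least 2 frequencies are needed.
Using 2 frequencies: T10=2, T14=2, T12=2, T3=1, T7=2, T6=1, T11=2, T5=1, T4=1, T1=2, T9=1. No two conflicting transmitters share a frequency.

2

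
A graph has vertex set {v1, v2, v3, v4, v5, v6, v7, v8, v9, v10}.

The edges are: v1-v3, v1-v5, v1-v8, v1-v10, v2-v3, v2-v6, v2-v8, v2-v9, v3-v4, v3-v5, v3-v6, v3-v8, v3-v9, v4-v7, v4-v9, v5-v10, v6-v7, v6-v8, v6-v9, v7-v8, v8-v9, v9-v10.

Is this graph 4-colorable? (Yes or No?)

v2, v3, v6, v8, v9 form a clique, so at least 5 colors are needed.
So 4 colors are not enough.

No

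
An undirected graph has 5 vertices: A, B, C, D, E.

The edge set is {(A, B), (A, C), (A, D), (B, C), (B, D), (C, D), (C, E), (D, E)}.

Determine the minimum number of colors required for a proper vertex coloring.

4

A, B, C, D form a clique, so at least 4 colors are needed.
4 colors suffice: color 1 → {D}; color 2 → {C}; color 3 → {A, E}; color 4 → {B}. No two adjacent vertices share a color.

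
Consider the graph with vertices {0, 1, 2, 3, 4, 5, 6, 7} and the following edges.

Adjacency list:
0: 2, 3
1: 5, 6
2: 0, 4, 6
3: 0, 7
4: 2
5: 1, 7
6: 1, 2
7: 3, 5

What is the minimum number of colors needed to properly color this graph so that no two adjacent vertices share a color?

3

The cycle 0-2-6-1-5-7-3-0 has odd length 7, so it cannot be 2-colored; at least 3 colors are needed.
3 colors suffice: color red → {1, 2, 3}; color blue → {0, 4, 6, 7}; color green → {5}. Each edge has distinct colors on its endpoints.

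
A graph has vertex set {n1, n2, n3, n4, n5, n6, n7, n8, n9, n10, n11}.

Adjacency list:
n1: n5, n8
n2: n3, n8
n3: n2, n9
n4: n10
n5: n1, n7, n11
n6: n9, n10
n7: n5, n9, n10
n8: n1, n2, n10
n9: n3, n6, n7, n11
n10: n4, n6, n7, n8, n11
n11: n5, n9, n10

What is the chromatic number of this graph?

3

The cycle n1-n8-n10-n7-n5-n1 has odd length 5, so it cannot be 2-colored; at least 3 colors are needed.
One proper 3-coloring: n1=3, n2=1, n3=2, n4=2, n5=1, n6=2, n7=2, n8=2, n9=1, n10=1, n11=2. No two adjacent vertices share a color.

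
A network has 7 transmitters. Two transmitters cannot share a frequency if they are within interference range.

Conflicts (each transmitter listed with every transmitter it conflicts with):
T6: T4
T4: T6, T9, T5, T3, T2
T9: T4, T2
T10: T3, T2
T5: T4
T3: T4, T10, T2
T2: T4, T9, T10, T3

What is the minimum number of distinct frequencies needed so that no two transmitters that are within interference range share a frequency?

T10, T3, T2 all conflict with each other, so at least 3 frequencies are needed.
3 frequencies suffice: T6=2, T4=1, T9=3, T10=1, T5=2, T3=3, T2=2. Every pair that conflicts lands in different frequencies.

3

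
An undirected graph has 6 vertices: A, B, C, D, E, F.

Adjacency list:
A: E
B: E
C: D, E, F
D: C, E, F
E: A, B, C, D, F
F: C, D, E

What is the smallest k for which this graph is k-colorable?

C, D, E, F are mutually adjacent (a clique of size 4), so at least 4 colors are needed.
4 colors suffice: A=blue, B=blue, C=green, D=blue, E=red, F=yellow. Every edge joins two different colors.

4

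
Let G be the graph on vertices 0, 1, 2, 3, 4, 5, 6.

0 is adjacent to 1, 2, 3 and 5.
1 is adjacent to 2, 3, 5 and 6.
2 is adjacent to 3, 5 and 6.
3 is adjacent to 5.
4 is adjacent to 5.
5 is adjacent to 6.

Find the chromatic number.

0, 1, 2, 3, 5 form a clique, so at least 5 colors are needed.
5 colors suffice: color a → {5}; color b → {2, 4}; color c → {1}; color d → {3, 6}; color e → {0}. Each edge has distinct colors on its endpoints.

5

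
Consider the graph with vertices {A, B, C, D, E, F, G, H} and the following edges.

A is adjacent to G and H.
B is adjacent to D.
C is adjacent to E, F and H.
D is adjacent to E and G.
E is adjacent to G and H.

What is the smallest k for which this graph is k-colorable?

C, E, H are mutually adjacent, so at least 3 colors are needed.
3 colors suffice: color 1 → {A, B, E, F}; color 2 → {C, G}; color 3 → {D, H}. Each edge has distinct colors on its endpoints.

3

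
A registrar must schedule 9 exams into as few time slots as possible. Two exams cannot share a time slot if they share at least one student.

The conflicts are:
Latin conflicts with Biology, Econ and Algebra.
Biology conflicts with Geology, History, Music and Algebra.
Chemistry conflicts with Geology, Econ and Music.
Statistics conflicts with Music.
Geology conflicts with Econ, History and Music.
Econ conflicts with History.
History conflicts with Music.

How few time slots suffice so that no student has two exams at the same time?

4

Biology, Geology, History, Music are mutually in conflict, so at least 4 time slots are needed.
4 time slots suffice: Latin=1, Biology=3, Chemistry=3, Statistics=1, Geology=1, Econ=2, History=4, Music=2, Algebra=2. Every pair that conflicts lands in different time slots.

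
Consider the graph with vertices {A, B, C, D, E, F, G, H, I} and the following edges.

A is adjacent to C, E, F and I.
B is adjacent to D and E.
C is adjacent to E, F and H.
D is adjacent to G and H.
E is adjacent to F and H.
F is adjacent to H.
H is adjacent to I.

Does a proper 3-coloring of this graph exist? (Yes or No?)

C, E, F, H are pairwise adjacent (a clique of size 4), so at least 4 colors are needed.
So 3 colors are not enough.

No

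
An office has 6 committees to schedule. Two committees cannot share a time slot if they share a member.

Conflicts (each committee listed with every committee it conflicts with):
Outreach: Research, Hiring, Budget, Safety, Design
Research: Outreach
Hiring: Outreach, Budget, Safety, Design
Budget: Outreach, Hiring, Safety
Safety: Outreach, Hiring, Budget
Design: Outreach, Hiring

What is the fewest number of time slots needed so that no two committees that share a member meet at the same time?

Outreach, Hiring, Budget, Safety are mutually in conflict, so at least 4 time slots are needed.
A valid assignment using 4 time slots: Outreach=1, Research=2, Hiring=2, Budget=4, Safety=3, Design=3. No two conflicting committees share a time slot.

4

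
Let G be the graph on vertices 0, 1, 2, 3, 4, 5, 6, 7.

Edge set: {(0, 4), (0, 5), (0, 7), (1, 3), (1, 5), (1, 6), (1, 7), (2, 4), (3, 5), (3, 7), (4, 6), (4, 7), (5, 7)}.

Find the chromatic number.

4

1, 3, 5, 7 are mutually adjacent (a clique of size 4), so at least 4 colors are needed.
4 colors suffice: color a → {2, 6, 7}; color b → {1, 4}; color c → {5}; color d → {0, 3}. Every edge joins two different colors.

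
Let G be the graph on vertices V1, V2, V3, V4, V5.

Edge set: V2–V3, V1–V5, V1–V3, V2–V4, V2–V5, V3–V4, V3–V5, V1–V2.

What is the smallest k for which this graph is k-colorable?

V1, V2, V3, V5 are pairwise adjacent (a clique of size 4), so at least 4 colors are needed.
4 colors suffice: V1=green, V2=red, V3=blue, V4=green, V5=yellow. Each edge has distinct colors on its endpoints.

4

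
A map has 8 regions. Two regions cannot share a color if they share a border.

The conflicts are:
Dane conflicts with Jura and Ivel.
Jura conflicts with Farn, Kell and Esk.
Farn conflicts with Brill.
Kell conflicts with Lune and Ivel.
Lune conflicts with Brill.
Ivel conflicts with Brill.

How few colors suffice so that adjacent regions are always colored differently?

The cycle Ivel-Brill-Farn-Jura-Kell-Ivel has odd length 5, so it cannot be 2-colored; at least 3 colors are needed.
3 colors suffice: color 1 → {Jura, Brill}; color 2 → {Farn, Esk, Lune, Ivel}; color 3 → {Dane, Kell}. Every pair that conflicts lands in different colors.

3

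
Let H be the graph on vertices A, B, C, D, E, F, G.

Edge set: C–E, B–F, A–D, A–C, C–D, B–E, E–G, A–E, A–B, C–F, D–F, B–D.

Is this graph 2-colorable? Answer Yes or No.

A, C, E are pairwise adjacent, so at least 3 colors are needed.
So 2 colors are not enough.

No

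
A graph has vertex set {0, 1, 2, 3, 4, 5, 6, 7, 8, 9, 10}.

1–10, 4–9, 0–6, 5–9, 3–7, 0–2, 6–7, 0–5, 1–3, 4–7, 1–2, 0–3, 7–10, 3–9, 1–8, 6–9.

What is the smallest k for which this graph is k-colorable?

2

1 and 2 are adjacent, so at least 2 colors are needed.
2 colors suffice: 0=a, 1=a, 2=b, 3=b, 4=b, 5=b, 6=b, 7=a, 8=b, 9=a, 10=b. Every edge joins two different colors.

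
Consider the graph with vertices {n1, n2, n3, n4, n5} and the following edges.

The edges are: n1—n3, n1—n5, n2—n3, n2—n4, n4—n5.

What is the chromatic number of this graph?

3

The cycle n2-n4-n5-n1-n3-n2 has odd length 5, so it cannot be 2-colored; at least 3 colors are needed.
3 colors suffice: color 1 → {n3, n5}; color 2 → {n1, n4}; color 3 → {n2}. Every edge joins two different colors.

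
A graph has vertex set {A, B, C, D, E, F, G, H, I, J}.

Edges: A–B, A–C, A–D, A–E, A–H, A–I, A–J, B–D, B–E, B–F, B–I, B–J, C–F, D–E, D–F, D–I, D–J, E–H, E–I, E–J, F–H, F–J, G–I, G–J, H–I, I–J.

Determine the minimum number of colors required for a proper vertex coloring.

6

A, B, D, E, I, J are pairwise adjacent (a clique of size 6), so at least 6 colors are needed.
6 colors suffice: color 1 → {F, I}; color 2 → {A, G}; color 3 → {C, H, J}; color 4 → {B}; color 5 → {D}; color 6 → {E}. Every edge joins two different colors.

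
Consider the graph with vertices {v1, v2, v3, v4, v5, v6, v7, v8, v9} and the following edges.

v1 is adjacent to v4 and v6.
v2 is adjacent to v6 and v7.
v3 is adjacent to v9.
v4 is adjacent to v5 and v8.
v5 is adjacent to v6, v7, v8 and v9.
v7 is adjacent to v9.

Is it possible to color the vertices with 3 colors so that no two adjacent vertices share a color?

Yes

The chromatic number is 3. v4, v5, v8 form a triangle, so at least 3 colors are needed.
One proper 3-coloring: v1=R, v2=R, v3=R, v4=B, v5=R, v6=B, v7=B, v8=G, v9=G.
That is already a proper 3-coloring.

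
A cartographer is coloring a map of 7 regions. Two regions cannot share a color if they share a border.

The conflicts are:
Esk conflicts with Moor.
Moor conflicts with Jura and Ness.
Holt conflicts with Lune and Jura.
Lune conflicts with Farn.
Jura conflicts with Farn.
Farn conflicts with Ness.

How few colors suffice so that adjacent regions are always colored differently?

Farn and Ness conflict, so at least 2 colors are needed.
2 colors suffice: Esk=2, Moor=1, Holt=1, Lune=2, Jura=2, Farn=1, Ness=2. Every pair that conflicts lands in different colors.

2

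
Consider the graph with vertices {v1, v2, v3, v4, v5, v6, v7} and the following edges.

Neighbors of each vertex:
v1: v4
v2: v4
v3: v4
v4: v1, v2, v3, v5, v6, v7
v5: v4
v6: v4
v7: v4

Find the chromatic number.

v2 and v4 are adjacent, so at least 2 colors are needed.
2 colors suffice: color red → {v4}; color blue → {v1, v2, v3, v5, v6, v7}. Every edge joins two different colors.

2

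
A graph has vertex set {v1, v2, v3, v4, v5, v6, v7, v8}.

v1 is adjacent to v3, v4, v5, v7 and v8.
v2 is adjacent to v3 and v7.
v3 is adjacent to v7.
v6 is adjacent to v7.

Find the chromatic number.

v2, v3, v7 are mutually adjacent, so at least 3 colors are needed.
3 colors suffice: color 1 → {v1, v2, v6}; color 2 → {v4, v5, v7, v8}; color 3 → {v3}. Every edge joins two different colors.

3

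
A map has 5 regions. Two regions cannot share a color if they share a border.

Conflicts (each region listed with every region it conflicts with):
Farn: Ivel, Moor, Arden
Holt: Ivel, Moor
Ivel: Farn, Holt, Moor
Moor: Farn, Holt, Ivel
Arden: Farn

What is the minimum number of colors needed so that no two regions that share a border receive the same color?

Holt, Ivel, Moor are mutually in conflict, so at least 3 colors are needed.
3 colors suffice: color 1 → {Moor, Arden}; color 2 → {Farn, Holt}; color 3 → {Ivel}. Each listed conflict is separated.

3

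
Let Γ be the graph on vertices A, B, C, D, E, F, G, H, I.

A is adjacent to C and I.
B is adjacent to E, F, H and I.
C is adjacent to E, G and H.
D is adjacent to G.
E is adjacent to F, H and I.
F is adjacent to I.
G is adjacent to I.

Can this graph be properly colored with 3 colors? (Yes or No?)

No

B, E, F, I form a clique, so at least 4 colors are needed.
So 3 colors are not enough.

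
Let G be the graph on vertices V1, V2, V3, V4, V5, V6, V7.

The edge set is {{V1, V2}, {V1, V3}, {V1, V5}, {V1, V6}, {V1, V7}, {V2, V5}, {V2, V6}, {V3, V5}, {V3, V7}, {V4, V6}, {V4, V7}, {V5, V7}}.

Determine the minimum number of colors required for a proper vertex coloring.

4

V1, V3, V5, V7 form a clique, so at least 4 colors are needed.
A valid assignment using 4 colors: V1=red, V2=green, V3=yellow, V4=red, V5=blue, V6=blue, V7=green. Each edge has distinct colors on its endpoints.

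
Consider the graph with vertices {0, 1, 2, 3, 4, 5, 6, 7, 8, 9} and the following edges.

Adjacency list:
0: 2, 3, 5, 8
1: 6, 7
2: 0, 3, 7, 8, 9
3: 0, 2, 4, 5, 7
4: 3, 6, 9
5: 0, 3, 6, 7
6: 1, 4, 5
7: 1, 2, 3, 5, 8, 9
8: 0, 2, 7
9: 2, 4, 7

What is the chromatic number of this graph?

0, 3, 5 are pairwise adjacent, so at least 3 colors are needed.
3 colors suffice: color a → {0, 6, 7}; color b → {1, 3, 8, 9}; color c → {2, 4, 5}. No two adjacent vertices share a color.

3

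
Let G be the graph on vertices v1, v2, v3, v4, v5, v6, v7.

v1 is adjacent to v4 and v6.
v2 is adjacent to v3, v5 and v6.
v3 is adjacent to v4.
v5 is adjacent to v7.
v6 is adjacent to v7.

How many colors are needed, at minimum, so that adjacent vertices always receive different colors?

The cycle v2-v6-v1-v4-v3-v2 has odd length 5, so it cannot be 2-colored; at least 3 colors are needed.
3 colors suffice: color 1 → {v3, v5, v6}; color 2 → {v1, v2, v7}; color 3 → {v4}. No two adjacent vertices share a color.

3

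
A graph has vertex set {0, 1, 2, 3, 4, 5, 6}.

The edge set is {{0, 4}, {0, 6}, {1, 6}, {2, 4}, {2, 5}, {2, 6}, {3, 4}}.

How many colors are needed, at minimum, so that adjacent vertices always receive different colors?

0 and 6 are adjacent, so at least 2 colors are needed.
2 colors suffice: color red → {4, 5, 6}; color blue → {0, 1, 2, 3}. Every edge joins two different colors.

2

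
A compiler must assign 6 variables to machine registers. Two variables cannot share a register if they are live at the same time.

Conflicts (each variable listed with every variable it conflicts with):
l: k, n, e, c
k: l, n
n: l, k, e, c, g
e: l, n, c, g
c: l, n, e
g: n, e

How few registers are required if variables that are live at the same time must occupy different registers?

l, n, e, c are mutually in conflict, so at least 4 registers are needed.
Using 4 registers: l=2, k=3, n=1, e=3, c=4, g=2. Each listed conflict is separated.

4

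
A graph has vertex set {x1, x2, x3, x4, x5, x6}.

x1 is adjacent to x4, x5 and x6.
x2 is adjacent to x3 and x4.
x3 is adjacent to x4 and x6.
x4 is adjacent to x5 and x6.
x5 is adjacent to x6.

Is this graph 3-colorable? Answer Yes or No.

No

x1, x4, x5, x6 are pairwise adjacent (a clique of size 4), so at least 4 colors are needed.
So 3 colors are not enough.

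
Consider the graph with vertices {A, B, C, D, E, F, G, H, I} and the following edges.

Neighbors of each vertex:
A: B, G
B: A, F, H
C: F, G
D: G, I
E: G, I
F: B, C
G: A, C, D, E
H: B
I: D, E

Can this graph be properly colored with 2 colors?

The cycle C-F-B-A-G-C has odd length 5, so it cannot be 2-colored; at least 3 colors are needed.
So 2 colors are not enough.

No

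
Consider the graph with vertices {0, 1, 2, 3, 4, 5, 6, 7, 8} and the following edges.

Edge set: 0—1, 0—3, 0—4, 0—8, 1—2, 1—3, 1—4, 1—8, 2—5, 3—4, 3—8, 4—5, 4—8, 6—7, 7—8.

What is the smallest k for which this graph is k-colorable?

5

0, 1, 3, 4, 8 are mutually adjacent (a clique of size 5), so at least 5 colors are needed.
5 colors suffice: 0=d, 1=b, 2=a, 3=e, 4=a, 5=b, 6=b, 7=a, 8=c. No two adjacent vertices share a color.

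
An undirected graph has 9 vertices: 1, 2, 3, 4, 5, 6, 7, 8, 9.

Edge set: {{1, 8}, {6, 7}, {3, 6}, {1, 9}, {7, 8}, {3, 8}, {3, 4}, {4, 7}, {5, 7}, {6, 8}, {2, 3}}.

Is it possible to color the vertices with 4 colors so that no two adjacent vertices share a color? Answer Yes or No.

The chromatic number is 3. 3, 6, 8 form a triangle, so at least 3 colors are needed.
3 colors suffice: 1=a, 2=b, 3=a, 4=b, 5=b, 6=c, 7=a, 8=b, 9=b.
Since 4 ≥ 3, a proper 4-coloring certainly exists.

Yes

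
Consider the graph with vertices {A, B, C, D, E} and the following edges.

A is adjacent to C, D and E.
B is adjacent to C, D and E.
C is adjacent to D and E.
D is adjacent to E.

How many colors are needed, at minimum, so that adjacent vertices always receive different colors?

4

A, C, D, E are mutually adjacent (a clique of size 4), so at least 4 colors are needed.
One proper 4-coloring: A=4, B=4, C=1, D=3, E=2. Every edge joins two different colors.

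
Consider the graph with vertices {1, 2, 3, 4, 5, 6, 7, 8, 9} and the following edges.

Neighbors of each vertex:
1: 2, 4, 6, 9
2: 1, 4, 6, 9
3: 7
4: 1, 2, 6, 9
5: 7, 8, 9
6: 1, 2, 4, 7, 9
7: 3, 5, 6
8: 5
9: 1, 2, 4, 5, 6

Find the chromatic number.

1, 2, 4, 6, 9 form a clique, so at least 5 colors are needed.
One proper 5-coloring: 1=e, 2=d, 3=a, 4=c, 5=a, 6=a, 7=b, 8=b, 9=b. Every edge joins two different colors.

5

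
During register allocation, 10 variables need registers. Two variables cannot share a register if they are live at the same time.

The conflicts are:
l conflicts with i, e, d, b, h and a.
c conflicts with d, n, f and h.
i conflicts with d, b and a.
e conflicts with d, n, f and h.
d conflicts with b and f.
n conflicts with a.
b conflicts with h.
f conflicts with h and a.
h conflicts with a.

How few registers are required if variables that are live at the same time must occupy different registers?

4

l, i, d, b are mutually in conflict, so at least 4 registers are needed.
Using 4 registers: l=2, c=3, i=4, e=3, d=1, n=1, b=3, f=2, h=1, a=3. Each listed conflict is separated.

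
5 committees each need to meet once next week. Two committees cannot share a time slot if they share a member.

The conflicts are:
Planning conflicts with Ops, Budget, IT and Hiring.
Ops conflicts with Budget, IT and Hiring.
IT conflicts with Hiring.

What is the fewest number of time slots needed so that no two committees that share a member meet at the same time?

Planning, Ops, IT, Hiring all conflict with each other, so at least 4 time slots are needed.
4 time slots suffice: Planning=2, Ops=1, Budget=3, IT=3, Hiring=4. No two conflicting committees share a time slot.

4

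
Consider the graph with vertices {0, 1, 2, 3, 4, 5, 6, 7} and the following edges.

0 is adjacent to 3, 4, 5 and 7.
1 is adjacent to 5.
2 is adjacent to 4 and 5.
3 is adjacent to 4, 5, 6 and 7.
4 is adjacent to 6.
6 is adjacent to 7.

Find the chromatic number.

0, 3, 7 are pairwise adjacent, so at least 3 colors are needed.
3 colors suffice: 0=b, 1=a, 2=a, 3=a, 4=c, 5=c, 6=b, 7=c. Every edge joins two different colors.

3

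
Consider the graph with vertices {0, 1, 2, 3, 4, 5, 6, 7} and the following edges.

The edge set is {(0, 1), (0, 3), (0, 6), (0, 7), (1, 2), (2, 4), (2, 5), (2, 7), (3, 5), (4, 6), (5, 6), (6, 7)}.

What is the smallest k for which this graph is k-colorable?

0, 6, 7 are pairwise adjacent, so at least 3 colors are needed.
A valid assignment using 3 colors: 0=b, 1=c, 2=a, 3=a, 4=b, 5=b, 6=a, 7=c. Each edge has distinct colors on its endpoints.

3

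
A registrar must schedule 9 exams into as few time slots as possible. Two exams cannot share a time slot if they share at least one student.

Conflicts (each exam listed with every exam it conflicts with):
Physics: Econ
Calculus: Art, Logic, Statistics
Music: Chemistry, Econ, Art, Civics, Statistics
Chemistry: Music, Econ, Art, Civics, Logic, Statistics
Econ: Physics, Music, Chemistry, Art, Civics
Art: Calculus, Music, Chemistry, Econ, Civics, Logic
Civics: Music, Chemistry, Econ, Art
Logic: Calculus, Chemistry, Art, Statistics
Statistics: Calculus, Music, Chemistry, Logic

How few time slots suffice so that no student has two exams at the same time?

5

Music, Chemistry, Econ, Art, Civics pairwise conflict, so at least 5 time slots are needed.
5 time slots suffice: time slot 1 → {Physics, Calculus, Chemistry}; time slot 2 → {Art, Statistics}; time slot 3 → {Music, Logic}; time slot 4 → {Econ}; time slot 5 → {Civics}. Each listed conflict is separated.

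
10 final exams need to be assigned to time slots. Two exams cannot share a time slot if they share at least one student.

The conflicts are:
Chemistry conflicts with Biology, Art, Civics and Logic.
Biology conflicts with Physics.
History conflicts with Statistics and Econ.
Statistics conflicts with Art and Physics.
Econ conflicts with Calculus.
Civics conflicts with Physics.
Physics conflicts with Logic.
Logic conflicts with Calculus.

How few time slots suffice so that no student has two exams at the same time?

3

The cycle Chemistry-Art-Statistics-Physics-Civics-Chemistry has odd length 5, so it cannot be 2-colored; at least 3 time slots are needed.
3 time slots suffice: time slot 1 → {Chemistry, Econ, Physics}; time slot 2 → {Biology, Statistics, Civics, Logic}; time slot 3 → {History, Art, Calculus}. No two conflicting exams share a time slot.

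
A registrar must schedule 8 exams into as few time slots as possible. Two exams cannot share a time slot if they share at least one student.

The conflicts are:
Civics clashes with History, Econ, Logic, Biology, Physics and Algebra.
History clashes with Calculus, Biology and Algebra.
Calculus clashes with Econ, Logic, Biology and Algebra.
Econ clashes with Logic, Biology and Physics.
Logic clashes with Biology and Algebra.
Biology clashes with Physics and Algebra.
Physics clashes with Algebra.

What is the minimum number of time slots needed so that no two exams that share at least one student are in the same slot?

4

Civics, Logic, Biology, Algebra all conflict with each other, so at least 4 time slots are needed.
4 time slots suffice: Civics=2, History=4, Calculus=2, Econ=3, Logic=4, Biology=1, Physics=4, Algebra=3. Each listed conflict is separated.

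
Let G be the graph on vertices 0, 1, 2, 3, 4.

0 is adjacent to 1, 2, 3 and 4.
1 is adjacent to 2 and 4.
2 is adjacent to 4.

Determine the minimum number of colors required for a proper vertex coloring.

4

0, 1, 2, 4 form a clique, so at least 4 colors are needed.
4 colors suffice: color red → {0}; color blue → {3, 4}; color green → {1}; color yellow → {2}. Each edge has distinct colors on its endpoints.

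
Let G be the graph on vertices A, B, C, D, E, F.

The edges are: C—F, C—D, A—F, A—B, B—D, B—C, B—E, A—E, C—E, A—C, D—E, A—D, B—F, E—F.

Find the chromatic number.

5

A, B, C, D, E are pairwise adjacent (a clique of size 5), so at least 5 colors are needed.
A valid assignment using 5 colors: A=4, B=3, C=1, D=5, E=2, F=5. No two adjacent vertices share a color.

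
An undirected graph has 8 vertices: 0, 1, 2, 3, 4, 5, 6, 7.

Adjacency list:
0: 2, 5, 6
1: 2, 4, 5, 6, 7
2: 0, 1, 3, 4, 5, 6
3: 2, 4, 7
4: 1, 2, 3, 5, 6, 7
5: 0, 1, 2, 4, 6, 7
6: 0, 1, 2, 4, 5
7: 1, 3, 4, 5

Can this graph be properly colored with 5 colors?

Yes

The chromatic number is 5. 1, 2, 4, 5, 6 form a clique, so at least 5 colors are needed.
5 colors suffice: color a → {2, 7}; color b → {0, 4}; color c → {3, 5}; color d → {6}; color e → {1}.
That is already a proper 5-coloring.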